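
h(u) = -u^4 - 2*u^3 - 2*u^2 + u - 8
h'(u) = -4*u^3 - 6*u^2 - 4*u + 1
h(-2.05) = -18.89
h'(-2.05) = 18.45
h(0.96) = -11.50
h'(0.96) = -11.91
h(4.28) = -532.73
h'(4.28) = -439.64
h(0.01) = -7.99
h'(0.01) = 0.96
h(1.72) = -31.13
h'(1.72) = -43.98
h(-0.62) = -9.06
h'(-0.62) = 2.13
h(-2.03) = -18.52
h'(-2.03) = 17.86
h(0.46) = -8.20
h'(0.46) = -2.50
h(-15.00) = -44348.00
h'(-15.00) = 12211.00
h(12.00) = -24476.00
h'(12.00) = -7823.00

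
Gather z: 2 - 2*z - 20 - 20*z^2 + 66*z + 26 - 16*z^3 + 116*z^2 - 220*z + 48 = -16*z^3 + 96*z^2 - 156*z + 56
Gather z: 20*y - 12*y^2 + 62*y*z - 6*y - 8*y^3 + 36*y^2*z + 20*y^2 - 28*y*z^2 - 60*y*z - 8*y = -8*y^3 + 8*y^2 - 28*y*z^2 + 6*y + z*(36*y^2 + 2*y)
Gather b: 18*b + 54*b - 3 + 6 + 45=72*b + 48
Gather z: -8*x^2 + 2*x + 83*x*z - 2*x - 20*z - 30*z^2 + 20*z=-8*x^2 + 83*x*z - 30*z^2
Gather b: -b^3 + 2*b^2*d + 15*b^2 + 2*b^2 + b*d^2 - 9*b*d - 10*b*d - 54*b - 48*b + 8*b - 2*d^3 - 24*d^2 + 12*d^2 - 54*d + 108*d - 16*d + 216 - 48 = -b^3 + b^2*(2*d + 17) + b*(d^2 - 19*d - 94) - 2*d^3 - 12*d^2 + 38*d + 168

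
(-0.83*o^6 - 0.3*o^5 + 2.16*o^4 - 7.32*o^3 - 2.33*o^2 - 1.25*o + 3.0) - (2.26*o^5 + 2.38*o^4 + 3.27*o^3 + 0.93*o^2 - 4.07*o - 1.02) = -0.83*o^6 - 2.56*o^5 - 0.22*o^4 - 10.59*o^3 - 3.26*o^2 + 2.82*o + 4.02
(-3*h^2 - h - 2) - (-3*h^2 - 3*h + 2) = 2*h - 4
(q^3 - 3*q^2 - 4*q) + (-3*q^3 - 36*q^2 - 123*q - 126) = -2*q^3 - 39*q^2 - 127*q - 126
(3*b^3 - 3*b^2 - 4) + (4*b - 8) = 3*b^3 - 3*b^2 + 4*b - 12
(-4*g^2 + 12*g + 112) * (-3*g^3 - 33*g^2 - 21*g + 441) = 12*g^5 + 96*g^4 - 648*g^3 - 5712*g^2 + 2940*g + 49392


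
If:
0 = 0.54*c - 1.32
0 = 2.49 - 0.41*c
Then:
No Solution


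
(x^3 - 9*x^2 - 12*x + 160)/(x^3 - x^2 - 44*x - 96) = (x - 5)/(x + 3)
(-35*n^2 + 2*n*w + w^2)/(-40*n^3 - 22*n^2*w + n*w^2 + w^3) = (7*n + w)/(8*n^2 + 6*n*w + w^2)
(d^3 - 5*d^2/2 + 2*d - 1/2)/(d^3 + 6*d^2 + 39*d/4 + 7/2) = 2*(2*d^3 - 5*d^2 + 4*d - 1)/(4*d^3 + 24*d^2 + 39*d + 14)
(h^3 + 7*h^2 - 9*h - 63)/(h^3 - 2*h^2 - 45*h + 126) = (h + 3)/(h - 6)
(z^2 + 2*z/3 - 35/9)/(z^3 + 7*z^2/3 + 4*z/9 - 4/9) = (9*z^2 + 6*z - 35)/(9*z^3 + 21*z^2 + 4*z - 4)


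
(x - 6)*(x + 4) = x^2 - 2*x - 24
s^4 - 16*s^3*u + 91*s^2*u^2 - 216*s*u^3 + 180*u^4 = (s - 6*u)*(s - 5*u)*(s - 3*u)*(s - 2*u)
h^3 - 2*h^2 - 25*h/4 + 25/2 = (h - 5/2)*(h - 2)*(h + 5/2)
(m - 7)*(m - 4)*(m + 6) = m^3 - 5*m^2 - 38*m + 168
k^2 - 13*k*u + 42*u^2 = (k - 7*u)*(k - 6*u)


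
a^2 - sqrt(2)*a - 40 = (a - 5*sqrt(2))*(a + 4*sqrt(2))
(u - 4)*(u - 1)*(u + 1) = u^3 - 4*u^2 - u + 4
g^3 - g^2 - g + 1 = (g - 1)^2*(g + 1)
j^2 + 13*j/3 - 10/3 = (j - 2/3)*(j + 5)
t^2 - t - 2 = (t - 2)*(t + 1)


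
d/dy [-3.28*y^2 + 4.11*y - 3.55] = 4.11 - 6.56*y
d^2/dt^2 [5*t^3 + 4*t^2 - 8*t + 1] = 30*t + 8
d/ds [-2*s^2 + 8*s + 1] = 8 - 4*s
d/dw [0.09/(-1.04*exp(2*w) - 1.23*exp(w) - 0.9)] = (0.1872*exp(w) + 0.1107)*exp(w)/(1.04*exp(2*w) + 1.23*exp(w) + 0.9)^2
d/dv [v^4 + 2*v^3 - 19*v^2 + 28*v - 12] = 4*v^3 + 6*v^2 - 38*v + 28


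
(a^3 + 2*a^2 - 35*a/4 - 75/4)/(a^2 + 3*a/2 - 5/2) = (2*a^2 - a - 15)/(2*(a - 1))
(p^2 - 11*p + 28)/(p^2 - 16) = (p - 7)/(p + 4)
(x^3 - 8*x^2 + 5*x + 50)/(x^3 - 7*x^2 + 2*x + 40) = (x - 5)/(x - 4)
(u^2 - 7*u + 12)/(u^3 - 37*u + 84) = 1/(u + 7)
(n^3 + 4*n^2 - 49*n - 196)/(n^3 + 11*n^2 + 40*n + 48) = (n^2 - 49)/(n^2 + 7*n + 12)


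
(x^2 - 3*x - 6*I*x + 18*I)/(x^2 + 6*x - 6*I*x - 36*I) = (x - 3)/(x + 6)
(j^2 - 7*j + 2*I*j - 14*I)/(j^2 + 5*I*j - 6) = (j - 7)/(j + 3*I)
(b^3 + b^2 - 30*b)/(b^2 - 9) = b*(b^2 + b - 30)/(b^2 - 9)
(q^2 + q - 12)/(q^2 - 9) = (q + 4)/(q + 3)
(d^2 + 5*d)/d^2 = (d + 5)/d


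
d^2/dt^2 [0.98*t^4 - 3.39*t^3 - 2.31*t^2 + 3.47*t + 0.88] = 11.76*t^2 - 20.34*t - 4.62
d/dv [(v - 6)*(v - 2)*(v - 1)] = 3*v^2 - 18*v + 20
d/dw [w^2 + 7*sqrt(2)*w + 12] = 2*w + 7*sqrt(2)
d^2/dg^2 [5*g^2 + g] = 10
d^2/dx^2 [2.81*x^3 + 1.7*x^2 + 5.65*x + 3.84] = 16.86*x + 3.4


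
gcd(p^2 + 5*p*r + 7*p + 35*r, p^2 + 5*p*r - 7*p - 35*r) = p + 5*r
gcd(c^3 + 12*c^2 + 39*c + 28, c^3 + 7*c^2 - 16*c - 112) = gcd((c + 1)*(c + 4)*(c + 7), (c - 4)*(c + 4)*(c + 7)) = c^2 + 11*c + 28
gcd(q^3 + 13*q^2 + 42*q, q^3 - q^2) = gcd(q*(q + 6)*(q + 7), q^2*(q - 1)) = q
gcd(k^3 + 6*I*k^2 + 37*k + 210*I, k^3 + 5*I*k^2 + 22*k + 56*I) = k + 7*I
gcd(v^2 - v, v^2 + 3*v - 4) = v - 1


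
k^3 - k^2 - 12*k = k*(k - 4)*(k + 3)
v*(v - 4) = v^2 - 4*v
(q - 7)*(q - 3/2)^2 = q^3 - 10*q^2 + 93*q/4 - 63/4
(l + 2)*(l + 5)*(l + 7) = l^3 + 14*l^2 + 59*l + 70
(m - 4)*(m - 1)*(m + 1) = m^3 - 4*m^2 - m + 4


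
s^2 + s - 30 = (s - 5)*(s + 6)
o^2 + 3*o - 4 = (o - 1)*(o + 4)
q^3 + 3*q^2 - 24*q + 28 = (q - 2)^2*(q + 7)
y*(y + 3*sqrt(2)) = y^2 + 3*sqrt(2)*y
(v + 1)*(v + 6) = v^2 + 7*v + 6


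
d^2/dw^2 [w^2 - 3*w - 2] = 2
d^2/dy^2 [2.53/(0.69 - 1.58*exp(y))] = (-6.315892*exp(y) - 2.758206)*exp(y)/(1.58*exp(y) - 0.69)^3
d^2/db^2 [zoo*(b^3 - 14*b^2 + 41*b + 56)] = zoo*(b + 1)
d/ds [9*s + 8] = 9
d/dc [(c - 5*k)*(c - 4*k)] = 2*c - 9*k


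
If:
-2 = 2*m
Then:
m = -1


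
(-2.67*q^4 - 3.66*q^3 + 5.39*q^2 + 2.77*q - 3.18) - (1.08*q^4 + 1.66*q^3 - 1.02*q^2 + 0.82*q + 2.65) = -3.75*q^4 - 5.32*q^3 + 6.41*q^2 + 1.95*q - 5.83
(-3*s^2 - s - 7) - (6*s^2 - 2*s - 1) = -9*s^2 + s - 6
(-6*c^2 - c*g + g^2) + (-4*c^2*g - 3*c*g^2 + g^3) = -4*c^2*g - 6*c^2 - 3*c*g^2 - c*g + g^3 + g^2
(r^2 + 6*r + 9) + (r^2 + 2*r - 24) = 2*r^2 + 8*r - 15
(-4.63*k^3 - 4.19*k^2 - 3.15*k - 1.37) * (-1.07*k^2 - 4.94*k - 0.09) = 4.9541*k^5 + 27.3555*k^4 + 24.4858*k^3 + 17.404*k^2 + 7.0513*k + 0.1233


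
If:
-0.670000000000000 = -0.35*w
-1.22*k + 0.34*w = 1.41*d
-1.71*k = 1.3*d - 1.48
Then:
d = -0.84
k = 1.50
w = 1.91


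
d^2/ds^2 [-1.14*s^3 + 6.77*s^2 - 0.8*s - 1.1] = 13.54 - 6.84*s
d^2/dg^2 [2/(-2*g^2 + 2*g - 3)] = 8*(2*g^2 - 2*g - 2*(2*g - 1)^2 + 3)/(2*g^2 - 2*g + 3)^3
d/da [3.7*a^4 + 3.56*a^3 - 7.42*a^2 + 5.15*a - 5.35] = 14.8*a^3 + 10.68*a^2 - 14.84*a + 5.15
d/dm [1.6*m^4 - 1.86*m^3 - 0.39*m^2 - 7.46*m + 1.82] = 6.4*m^3 - 5.58*m^2 - 0.78*m - 7.46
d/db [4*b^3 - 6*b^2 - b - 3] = 12*b^2 - 12*b - 1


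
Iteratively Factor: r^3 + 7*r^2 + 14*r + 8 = (r + 4)*(r^2 + 3*r + 2) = (r + 2)*(r + 4)*(r + 1)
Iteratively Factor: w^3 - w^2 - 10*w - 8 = (w - 4)*(w^2 + 3*w + 2) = (w - 4)*(w + 2)*(w + 1)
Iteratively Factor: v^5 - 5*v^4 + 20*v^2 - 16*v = (v - 1)*(v^4 - 4*v^3 - 4*v^2 + 16*v) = (v - 1)*(v + 2)*(v^3 - 6*v^2 + 8*v) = (v - 4)*(v - 1)*(v + 2)*(v^2 - 2*v) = (v - 4)*(v - 2)*(v - 1)*(v + 2)*(v)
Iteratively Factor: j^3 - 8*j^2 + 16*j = (j)*(j^2 - 8*j + 16) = j*(j - 4)*(j - 4)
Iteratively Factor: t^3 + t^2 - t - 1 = (t + 1)*(t^2 - 1) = (t + 1)^2*(t - 1)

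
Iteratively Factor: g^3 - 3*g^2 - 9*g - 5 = (g + 1)*(g^2 - 4*g - 5) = (g + 1)^2*(g - 5)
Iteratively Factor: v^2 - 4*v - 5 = (v - 5)*(v + 1)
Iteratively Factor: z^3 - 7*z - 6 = (z + 2)*(z^2 - 2*z - 3) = (z + 1)*(z + 2)*(z - 3)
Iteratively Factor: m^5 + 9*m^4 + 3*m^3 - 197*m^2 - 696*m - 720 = (m + 3)*(m^4 + 6*m^3 - 15*m^2 - 152*m - 240) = (m + 3)*(m + 4)*(m^3 + 2*m^2 - 23*m - 60) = (m + 3)^2*(m + 4)*(m^2 - m - 20) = (m - 5)*(m + 3)^2*(m + 4)*(m + 4)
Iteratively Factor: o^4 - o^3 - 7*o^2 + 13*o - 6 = (o - 2)*(o^3 + o^2 - 5*o + 3) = (o - 2)*(o + 3)*(o^2 - 2*o + 1) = (o - 2)*(o - 1)*(o + 3)*(o - 1)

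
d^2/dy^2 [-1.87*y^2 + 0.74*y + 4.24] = -3.74000000000000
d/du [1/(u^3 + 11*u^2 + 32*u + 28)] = (-3*u^2 - 22*u - 32)/(u^3 + 11*u^2 + 32*u + 28)^2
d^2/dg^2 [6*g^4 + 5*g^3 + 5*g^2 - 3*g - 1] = 72*g^2 + 30*g + 10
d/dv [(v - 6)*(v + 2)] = 2*v - 4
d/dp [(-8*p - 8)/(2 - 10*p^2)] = 4*(5*p^2 - 10*p*(p + 1) - 1)/(5*p^2 - 1)^2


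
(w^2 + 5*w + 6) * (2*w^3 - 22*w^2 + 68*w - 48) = 2*w^5 - 12*w^4 - 30*w^3 + 160*w^2 + 168*w - 288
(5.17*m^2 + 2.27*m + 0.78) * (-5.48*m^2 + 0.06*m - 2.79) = -28.3316*m^4 - 12.1294*m^3 - 18.5625*m^2 - 6.2865*m - 2.1762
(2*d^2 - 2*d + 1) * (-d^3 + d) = -2*d^5 + 2*d^4 + d^3 - 2*d^2 + d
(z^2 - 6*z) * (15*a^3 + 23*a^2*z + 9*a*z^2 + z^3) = 15*a^3*z^2 - 90*a^3*z + 23*a^2*z^3 - 138*a^2*z^2 + 9*a*z^4 - 54*a*z^3 + z^5 - 6*z^4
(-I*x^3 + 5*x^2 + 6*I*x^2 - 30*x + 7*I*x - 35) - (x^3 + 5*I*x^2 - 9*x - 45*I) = -x^3 - I*x^3 + 5*x^2 + I*x^2 - 21*x + 7*I*x - 35 + 45*I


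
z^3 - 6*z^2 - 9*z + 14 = (z - 7)*(z - 1)*(z + 2)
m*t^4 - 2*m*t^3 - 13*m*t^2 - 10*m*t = t*(t - 5)*(t + 2)*(m*t + m)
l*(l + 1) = l^2 + l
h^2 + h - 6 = (h - 2)*(h + 3)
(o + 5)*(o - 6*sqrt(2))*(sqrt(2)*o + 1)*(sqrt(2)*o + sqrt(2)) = 2*o^4 - 11*sqrt(2)*o^3 + 12*o^3 - 66*sqrt(2)*o^2 - 2*o^2 - 55*sqrt(2)*o - 72*o - 60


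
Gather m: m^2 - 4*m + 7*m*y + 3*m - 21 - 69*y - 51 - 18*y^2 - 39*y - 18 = m^2 + m*(7*y - 1) - 18*y^2 - 108*y - 90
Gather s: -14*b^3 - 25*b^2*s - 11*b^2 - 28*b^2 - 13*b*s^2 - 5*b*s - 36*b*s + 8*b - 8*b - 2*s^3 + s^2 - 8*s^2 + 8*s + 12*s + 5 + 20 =-14*b^3 - 39*b^2 - 2*s^3 + s^2*(-13*b - 7) + s*(-25*b^2 - 41*b + 20) + 25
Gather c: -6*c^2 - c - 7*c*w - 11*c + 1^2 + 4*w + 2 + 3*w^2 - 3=-6*c^2 + c*(-7*w - 12) + 3*w^2 + 4*w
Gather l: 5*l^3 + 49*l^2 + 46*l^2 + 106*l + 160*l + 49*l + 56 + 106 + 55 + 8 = 5*l^3 + 95*l^2 + 315*l + 225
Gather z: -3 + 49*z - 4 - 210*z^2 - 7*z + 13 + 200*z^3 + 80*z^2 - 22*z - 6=200*z^3 - 130*z^2 + 20*z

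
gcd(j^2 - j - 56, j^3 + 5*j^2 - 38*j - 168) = j + 7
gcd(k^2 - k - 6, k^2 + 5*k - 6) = 1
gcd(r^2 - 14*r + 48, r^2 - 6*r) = r - 6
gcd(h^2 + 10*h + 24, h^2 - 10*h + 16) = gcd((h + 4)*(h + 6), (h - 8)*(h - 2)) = 1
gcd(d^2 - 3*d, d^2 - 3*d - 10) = 1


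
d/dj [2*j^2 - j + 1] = 4*j - 1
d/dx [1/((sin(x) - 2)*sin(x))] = 2*(1 - sin(x))*cos(x)/((sin(x) - 2)^2*sin(x)^2)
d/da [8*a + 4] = 8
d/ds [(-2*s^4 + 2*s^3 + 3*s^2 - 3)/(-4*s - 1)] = 2*(12*s^4 - 4*s^3 - 9*s^2 - 3*s - 6)/(16*s^2 + 8*s + 1)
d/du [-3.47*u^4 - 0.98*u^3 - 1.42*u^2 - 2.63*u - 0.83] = -13.88*u^3 - 2.94*u^2 - 2.84*u - 2.63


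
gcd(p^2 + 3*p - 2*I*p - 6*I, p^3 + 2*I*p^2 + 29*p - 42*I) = p - 2*I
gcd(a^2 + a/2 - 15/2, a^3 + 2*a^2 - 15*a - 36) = a + 3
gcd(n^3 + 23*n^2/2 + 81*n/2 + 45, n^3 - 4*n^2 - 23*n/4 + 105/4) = n + 5/2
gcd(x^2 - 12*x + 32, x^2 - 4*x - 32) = x - 8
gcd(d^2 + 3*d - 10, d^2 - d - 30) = d + 5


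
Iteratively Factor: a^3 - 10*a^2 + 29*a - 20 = (a - 4)*(a^2 - 6*a + 5) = (a - 4)*(a - 1)*(a - 5)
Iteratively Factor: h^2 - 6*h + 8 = (h - 2)*(h - 4)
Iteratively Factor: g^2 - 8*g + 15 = (g - 3)*(g - 5)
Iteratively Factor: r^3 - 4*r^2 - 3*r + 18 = (r + 2)*(r^2 - 6*r + 9) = (r - 3)*(r + 2)*(r - 3)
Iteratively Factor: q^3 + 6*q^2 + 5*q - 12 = (q + 4)*(q^2 + 2*q - 3) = (q + 3)*(q + 4)*(q - 1)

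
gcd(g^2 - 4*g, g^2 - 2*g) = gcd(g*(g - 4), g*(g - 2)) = g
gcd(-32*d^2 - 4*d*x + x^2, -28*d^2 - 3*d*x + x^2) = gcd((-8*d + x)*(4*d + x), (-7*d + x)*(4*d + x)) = 4*d + x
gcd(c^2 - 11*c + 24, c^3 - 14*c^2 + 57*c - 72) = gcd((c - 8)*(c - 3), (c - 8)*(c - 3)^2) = c^2 - 11*c + 24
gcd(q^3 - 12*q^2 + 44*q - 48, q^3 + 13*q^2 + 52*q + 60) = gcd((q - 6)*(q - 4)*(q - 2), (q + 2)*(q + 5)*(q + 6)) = 1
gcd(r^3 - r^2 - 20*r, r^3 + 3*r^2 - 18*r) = r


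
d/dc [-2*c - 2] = -2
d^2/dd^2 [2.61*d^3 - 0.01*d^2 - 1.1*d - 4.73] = 15.66*d - 0.02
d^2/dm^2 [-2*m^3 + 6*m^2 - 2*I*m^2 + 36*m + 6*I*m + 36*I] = -12*m + 12 - 4*I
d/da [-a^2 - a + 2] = -2*a - 1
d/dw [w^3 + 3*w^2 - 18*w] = 3*w^2 + 6*w - 18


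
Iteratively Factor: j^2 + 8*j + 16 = (j + 4)*(j + 4)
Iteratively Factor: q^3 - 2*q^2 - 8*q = (q)*(q^2 - 2*q - 8) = q*(q - 4)*(q + 2)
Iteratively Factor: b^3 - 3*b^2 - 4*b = (b)*(b^2 - 3*b - 4) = b*(b + 1)*(b - 4)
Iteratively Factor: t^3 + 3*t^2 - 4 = (t - 1)*(t^2 + 4*t + 4) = (t - 1)*(t + 2)*(t + 2)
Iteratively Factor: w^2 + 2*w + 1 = (w + 1)*(w + 1)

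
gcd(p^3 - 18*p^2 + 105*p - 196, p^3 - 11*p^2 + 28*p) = p^2 - 11*p + 28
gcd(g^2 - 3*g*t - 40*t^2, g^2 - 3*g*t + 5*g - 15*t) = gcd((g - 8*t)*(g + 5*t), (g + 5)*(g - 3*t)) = 1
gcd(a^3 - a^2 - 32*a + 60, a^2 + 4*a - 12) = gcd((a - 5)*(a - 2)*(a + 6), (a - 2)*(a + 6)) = a^2 + 4*a - 12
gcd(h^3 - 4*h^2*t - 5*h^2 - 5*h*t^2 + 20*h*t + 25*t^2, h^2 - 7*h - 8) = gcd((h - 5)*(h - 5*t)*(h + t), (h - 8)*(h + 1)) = 1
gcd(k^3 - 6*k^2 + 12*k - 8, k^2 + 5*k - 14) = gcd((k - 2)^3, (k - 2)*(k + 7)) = k - 2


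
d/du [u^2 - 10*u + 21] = 2*u - 10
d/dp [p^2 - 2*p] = 2*p - 2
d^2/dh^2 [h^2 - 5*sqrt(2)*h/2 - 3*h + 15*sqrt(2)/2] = 2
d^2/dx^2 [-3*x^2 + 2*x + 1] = -6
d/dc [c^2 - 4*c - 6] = 2*c - 4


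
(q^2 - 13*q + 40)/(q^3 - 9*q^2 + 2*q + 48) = (q - 5)/(q^2 - q - 6)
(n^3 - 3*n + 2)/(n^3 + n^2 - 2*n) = (n - 1)/n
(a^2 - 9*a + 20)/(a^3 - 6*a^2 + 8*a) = (a - 5)/(a*(a - 2))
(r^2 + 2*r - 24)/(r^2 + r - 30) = (r - 4)/(r - 5)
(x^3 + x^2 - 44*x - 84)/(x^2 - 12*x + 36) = (x^3 + x^2 - 44*x - 84)/(x^2 - 12*x + 36)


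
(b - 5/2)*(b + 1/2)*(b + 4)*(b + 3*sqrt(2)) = b^4 + 2*b^3 + 3*sqrt(2)*b^3 - 37*b^2/4 + 6*sqrt(2)*b^2 - 111*sqrt(2)*b/4 - 5*b - 15*sqrt(2)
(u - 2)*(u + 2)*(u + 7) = u^3 + 7*u^2 - 4*u - 28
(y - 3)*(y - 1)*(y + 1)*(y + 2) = y^4 - y^3 - 7*y^2 + y + 6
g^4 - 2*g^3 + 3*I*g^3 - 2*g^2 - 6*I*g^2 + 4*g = g*(g - 2)*(g + I)*(g + 2*I)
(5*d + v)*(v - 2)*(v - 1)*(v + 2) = 5*d*v^3 - 5*d*v^2 - 20*d*v + 20*d + v^4 - v^3 - 4*v^2 + 4*v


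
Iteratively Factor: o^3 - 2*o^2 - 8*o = (o)*(o^2 - 2*o - 8) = o*(o - 4)*(o + 2)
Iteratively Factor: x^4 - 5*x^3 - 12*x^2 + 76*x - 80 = (x - 2)*(x^3 - 3*x^2 - 18*x + 40) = (x - 2)*(x + 4)*(x^2 - 7*x + 10) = (x - 5)*(x - 2)*(x + 4)*(x - 2)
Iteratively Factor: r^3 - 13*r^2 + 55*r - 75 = (r - 5)*(r^2 - 8*r + 15) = (r - 5)^2*(r - 3)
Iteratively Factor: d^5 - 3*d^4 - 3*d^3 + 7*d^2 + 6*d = (d - 3)*(d^4 - 3*d^2 - 2*d) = (d - 3)*(d + 1)*(d^3 - d^2 - 2*d) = (d - 3)*(d + 1)^2*(d^2 - 2*d) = (d - 3)*(d - 2)*(d + 1)^2*(d)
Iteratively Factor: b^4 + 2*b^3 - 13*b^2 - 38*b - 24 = (b - 4)*(b^3 + 6*b^2 + 11*b + 6) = (b - 4)*(b + 1)*(b^2 + 5*b + 6) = (b - 4)*(b + 1)*(b + 2)*(b + 3)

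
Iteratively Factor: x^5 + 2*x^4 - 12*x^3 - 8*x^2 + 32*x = (x + 2)*(x^4 - 12*x^2 + 16*x) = (x + 2)*(x + 4)*(x^3 - 4*x^2 + 4*x) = (x - 2)*(x + 2)*(x + 4)*(x^2 - 2*x) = (x - 2)^2*(x + 2)*(x + 4)*(x)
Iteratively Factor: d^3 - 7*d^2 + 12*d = (d - 3)*(d^2 - 4*d) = (d - 4)*(d - 3)*(d)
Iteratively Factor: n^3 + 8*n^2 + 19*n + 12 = (n + 3)*(n^2 + 5*n + 4) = (n + 3)*(n + 4)*(n + 1)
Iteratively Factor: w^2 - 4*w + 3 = (w - 1)*(w - 3)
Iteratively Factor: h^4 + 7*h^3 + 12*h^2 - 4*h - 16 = (h + 4)*(h^3 + 3*h^2 - 4) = (h - 1)*(h + 4)*(h^2 + 4*h + 4) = (h - 1)*(h + 2)*(h + 4)*(h + 2)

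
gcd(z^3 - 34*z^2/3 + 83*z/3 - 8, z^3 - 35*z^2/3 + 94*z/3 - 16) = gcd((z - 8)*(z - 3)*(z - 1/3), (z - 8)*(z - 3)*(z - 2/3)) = z^2 - 11*z + 24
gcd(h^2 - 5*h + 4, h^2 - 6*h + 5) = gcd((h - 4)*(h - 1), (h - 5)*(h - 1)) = h - 1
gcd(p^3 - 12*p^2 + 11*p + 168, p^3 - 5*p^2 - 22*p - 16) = p - 8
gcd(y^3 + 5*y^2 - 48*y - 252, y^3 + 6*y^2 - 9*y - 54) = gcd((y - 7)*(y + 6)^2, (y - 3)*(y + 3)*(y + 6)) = y + 6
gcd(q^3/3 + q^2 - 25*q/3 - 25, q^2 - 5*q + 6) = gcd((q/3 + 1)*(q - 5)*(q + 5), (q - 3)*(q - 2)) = 1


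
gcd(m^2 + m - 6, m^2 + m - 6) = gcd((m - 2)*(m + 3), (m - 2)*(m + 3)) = m^2 + m - 6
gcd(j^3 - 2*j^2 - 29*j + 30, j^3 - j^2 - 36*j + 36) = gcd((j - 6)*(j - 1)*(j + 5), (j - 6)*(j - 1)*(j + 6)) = j^2 - 7*j + 6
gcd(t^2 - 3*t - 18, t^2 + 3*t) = t + 3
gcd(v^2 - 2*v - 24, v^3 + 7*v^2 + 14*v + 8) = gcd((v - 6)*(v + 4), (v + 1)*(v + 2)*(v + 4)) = v + 4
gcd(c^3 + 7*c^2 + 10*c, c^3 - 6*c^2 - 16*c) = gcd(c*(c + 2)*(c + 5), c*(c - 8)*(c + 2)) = c^2 + 2*c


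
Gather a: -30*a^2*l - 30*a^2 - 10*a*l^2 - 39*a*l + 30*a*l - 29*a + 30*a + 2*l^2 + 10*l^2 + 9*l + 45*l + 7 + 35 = a^2*(-30*l - 30) + a*(-10*l^2 - 9*l + 1) + 12*l^2 + 54*l + 42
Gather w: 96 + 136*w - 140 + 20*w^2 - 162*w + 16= 20*w^2 - 26*w - 28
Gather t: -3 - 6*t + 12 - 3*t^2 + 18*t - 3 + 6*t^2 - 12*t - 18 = 3*t^2 - 12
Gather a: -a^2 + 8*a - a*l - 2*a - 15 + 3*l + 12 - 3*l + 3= -a^2 + a*(6 - l)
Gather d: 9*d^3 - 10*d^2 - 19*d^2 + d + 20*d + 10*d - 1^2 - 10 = 9*d^3 - 29*d^2 + 31*d - 11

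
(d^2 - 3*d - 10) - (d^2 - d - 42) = 32 - 2*d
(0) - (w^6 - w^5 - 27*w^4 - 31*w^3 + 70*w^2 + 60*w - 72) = -w^6 + w^5 + 27*w^4 + 31*w^3 - 70*w^2 - 60*w + 72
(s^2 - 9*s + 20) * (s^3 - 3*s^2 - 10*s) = s^5 - 12*s^4 + 37*s^3 + 30*s^2 - 200*s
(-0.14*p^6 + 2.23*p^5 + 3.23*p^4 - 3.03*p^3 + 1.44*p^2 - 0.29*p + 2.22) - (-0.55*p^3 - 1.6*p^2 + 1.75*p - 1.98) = -0.14*p^6 + 2.23*p^5 + 3.23*p^4 - 2.48*p^3 + 3.04*p^2 - 2.04*p + 4.2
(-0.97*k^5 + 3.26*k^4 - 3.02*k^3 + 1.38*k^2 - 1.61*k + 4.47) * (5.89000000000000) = -5.7133*k^5 + 19.2014*k^4 - 17.7878*k^3 + 8.1282*k^2 - 9.4829*k + 26.3283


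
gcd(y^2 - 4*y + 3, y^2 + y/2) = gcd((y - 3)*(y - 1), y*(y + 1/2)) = 1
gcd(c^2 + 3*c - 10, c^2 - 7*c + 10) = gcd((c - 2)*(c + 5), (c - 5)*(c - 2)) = c - 2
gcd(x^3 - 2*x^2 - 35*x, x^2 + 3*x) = x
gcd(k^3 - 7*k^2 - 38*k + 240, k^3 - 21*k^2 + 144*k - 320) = k^2 - 13*k + 40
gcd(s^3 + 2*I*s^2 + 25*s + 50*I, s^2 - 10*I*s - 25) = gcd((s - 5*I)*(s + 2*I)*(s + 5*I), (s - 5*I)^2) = s - 5*I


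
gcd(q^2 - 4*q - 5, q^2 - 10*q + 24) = 1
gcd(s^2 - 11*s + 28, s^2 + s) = 1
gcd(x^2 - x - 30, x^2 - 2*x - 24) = x - 6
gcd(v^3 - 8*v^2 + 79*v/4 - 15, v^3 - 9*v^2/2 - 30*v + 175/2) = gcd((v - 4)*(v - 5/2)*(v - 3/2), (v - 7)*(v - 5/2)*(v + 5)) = v - 5/2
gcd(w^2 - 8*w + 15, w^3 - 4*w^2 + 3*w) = w - 3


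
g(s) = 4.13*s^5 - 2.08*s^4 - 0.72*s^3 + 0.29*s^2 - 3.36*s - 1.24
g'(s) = 20.65*s^4 - 8.32*s^3 - 2.16*s^2 + 0.58*s - 3.36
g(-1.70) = -67.17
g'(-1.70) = 202.76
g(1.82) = 48.92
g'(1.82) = 166.95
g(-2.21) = -251.97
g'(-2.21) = 567.21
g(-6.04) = -35779.75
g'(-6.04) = 29230.87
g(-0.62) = 0.44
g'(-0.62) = 0.48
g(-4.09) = -5242.22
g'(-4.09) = 6305.85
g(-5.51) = -22745.98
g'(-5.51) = 20353.51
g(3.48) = 1763.06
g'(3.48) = 2650.43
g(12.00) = 983301.32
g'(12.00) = 413514.00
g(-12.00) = -1069482.04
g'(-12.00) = 442254.00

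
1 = 1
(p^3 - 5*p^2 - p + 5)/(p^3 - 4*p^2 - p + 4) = (p - 5)/(p - 4)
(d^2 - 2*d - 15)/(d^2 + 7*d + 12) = (d - 5)/(d + 4)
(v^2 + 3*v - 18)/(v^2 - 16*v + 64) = (v^2 + 3*v - 18)/(v^2 - 16*v + 64)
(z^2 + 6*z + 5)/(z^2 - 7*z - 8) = (z + 5)/(z - 8)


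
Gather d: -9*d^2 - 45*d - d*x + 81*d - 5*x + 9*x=-9*d^2 + d*(36 - x) + 4*x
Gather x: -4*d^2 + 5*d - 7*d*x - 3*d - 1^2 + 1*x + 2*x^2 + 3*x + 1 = -4*d^2 + 2*d + 2*x^2 + x*(4 - 7*d)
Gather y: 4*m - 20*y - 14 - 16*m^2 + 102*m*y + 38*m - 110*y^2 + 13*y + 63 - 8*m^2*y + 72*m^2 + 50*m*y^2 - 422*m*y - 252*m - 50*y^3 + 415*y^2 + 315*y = 56*m^2 - 210*m - 50*y^3 + y^2*(50*m + 305) + y*(-8*m^2 - 320*m + 308) + 49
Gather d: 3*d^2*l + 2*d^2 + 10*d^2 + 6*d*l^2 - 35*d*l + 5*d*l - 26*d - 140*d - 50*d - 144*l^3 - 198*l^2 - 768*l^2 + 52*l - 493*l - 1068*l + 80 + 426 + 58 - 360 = d^2*(3*l + 12) + d*(6*l^2 - 30*l - 216) - 144*l^3 - 966*l^2 - 1509*l + 204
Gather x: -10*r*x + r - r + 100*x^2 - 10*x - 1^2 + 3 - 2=100*x^2 + x*(-10*r - 10)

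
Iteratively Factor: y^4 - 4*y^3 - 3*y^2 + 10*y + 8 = (y + 1)*(y^3 - 5*y^2 + 2*y + 8) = (y - 2)*(y + 1)*(y^2 - 3*y - 4) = (y - 2)*(y + 1)^2*(y - 4)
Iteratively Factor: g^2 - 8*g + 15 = (g - 5)*(g - 3)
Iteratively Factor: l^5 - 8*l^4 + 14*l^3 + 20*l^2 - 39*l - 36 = (l + 1)*(l^4 - 9*l^3 + 23*l^2 - 3*l - 36) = (l - 3)*(l + 1)*(l^3 - 6*l^2 + 5*l + 12) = (l - 4)*(l - 3)*(l + 1)*(l^2 - 2*l - 3) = (l - 4)*(l - 3)*(l + 1)^2*(l - 3)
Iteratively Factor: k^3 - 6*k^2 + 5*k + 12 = (k - 4)*(k^2 - 2*k - 3) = (k - 4)*(k + 1)*(k - 3)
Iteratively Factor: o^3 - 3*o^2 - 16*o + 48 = (o + 4)*(o^2 - 7*o + 12) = (o - 4)*(o + 4)*(o - 3)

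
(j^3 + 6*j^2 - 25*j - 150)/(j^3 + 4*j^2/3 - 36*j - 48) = 3*(j^2 - 25)/(3*j^2 - 14*j - 24)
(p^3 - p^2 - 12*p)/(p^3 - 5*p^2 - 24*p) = (p - 4)/(p - 8)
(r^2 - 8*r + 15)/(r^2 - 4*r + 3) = (r - 5)/(r - 1)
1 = 1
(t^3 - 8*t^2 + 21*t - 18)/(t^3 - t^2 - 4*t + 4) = (t^2 - 6*t + 9)/(t^2 + t - 2)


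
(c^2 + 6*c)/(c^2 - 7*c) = (c + 6)/(c - 7)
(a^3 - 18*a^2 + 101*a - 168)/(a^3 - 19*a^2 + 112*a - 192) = (a - 7)/(a - 8)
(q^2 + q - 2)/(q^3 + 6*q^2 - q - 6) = (q + 2)/(q^2 + 7*q + 6)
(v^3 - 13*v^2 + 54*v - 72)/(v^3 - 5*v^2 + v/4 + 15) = 4*(v^2 - 9*v + 18)/(4*v^2 - 4*v - 15)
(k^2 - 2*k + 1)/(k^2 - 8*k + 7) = (k - 1)/(k - 7)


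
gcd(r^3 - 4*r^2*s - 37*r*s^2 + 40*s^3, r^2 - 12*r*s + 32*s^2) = r - 8*s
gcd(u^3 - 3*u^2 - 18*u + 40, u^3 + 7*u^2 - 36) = u - 2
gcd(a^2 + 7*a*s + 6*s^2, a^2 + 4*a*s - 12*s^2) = a + 6*s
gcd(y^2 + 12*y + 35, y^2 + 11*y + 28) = y + 7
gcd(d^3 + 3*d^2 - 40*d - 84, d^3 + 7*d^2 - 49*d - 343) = d + 7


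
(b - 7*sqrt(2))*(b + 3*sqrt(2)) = b^2 - 4*sqrt(2)*b - 42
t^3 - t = t*(t - 1)*(t + 1)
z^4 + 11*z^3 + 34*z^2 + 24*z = z*(z + 1)*(z + 4)*(z + 6)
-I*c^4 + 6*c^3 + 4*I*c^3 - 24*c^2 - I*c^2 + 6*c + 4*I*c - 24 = (c - 4)*(c - I)*(c + 6*I)*(-I*c + 1)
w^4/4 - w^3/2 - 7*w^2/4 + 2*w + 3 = (w/4 + 1/2)*(w - 3)*(w - 2)*(w + 1)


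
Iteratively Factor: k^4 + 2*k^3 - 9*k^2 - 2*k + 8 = (k - 2)*(k^3 + 4*k^2 - k - 4) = (k - 2)*(k + 1)*(k^2 + 3*k - 4) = (k - 2)*(k - 1)*(k + 1)*(k + 4)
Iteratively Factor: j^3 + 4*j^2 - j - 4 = (j + 4)*(j^2 - 1) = (j - 1)*(j + 4)*(j + 1)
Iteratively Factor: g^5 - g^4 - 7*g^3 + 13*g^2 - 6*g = (g)*(g^4 - g^3 - 7*g^2 + 13*g - 6) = g*(g + 3)*(g^3 - 4*g^2 + 5*g - 2) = g*(g - 1)*(g + 3)*(g^2 - 3*g + 2) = g*(g - 1)^2*(g + 3)*(g - 2)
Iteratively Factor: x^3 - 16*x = (x + 4)*(x^2 - 4*x) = x*(x + 4)*(x - 4)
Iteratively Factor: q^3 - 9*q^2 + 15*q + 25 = (q - 5)*(q^2 - 4*q - 5) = (q - 5)*(q + 1)*(q - 5)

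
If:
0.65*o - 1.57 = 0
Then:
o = 2.42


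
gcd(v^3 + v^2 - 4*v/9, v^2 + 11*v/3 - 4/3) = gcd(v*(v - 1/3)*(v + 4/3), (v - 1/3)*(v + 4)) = v - 1/3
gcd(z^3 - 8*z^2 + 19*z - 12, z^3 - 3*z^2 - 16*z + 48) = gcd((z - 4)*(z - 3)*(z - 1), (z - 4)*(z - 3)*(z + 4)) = z^2 - 7*z + 12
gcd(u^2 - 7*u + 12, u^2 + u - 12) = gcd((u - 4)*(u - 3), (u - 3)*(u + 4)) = u - 3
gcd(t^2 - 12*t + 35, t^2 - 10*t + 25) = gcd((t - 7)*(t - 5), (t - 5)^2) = t - 5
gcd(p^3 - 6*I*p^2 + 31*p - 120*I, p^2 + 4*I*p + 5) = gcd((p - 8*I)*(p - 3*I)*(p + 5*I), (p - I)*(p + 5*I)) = p + 5*I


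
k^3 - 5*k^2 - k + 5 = (k - 5)*(k - 1)*(k + 1)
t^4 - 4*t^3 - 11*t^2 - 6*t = t*(t - 6)*(t + 1)^2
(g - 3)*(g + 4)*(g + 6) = g^3 + 7*g^2 - 6*g - 72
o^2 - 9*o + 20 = (o - 5)*(o - 4)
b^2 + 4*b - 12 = (b - 2)*(b + 6)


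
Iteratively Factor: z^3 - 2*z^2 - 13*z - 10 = (z - 5)*(z^2 + 3*z + 2) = (z - 5)*(z + 2)*(z + 1)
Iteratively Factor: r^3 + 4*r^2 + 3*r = (r)*(r^2 + 4*r + 3) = r*(r + 3)*(r + 1)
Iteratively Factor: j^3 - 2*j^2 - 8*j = (j - 4)*(j^2 + 2*j) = j*(j - 4)*(j + 2)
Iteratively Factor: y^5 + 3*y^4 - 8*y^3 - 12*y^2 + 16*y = (y + 4)*(y^4 - y^3 - 4*y^2 + 4*y) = y*(y + 4)*(y^3 - y^2 - 4*y + 4) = y*(y + 2)*(y + 4)*(y^2 - 3*y + 2) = y*(y - 1)*(y + 2)*(y + 4)*(y - 2)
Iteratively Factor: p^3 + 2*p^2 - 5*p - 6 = (p + 3)*(p^2 - p - 2) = (p - 2)*(p + 3)*(p + 1)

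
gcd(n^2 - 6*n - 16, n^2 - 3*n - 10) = n + 2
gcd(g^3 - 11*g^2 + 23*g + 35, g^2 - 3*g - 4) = g + 1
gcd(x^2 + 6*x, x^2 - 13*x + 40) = 1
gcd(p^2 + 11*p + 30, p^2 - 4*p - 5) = 1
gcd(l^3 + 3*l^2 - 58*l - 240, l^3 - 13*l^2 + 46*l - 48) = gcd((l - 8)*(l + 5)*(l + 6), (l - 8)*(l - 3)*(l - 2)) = l - 8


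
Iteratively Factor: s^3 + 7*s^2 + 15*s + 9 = (s + 3)*(s^2 + 4*s + 3) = (s + 1)*(s + 3)*(s + 3)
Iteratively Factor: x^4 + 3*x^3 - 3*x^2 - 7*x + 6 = (x - 1)*(x^3 + 4*x^2 + x - 6) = (x - 1)^2*(x^2 + 5*x + 6) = (x - 1)^2*(x + 3)*(x + 2)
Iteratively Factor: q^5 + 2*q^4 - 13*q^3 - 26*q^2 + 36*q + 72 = (q - 3)*(q^4 + 5*q^3 + 2*q^2 - 20*q - 24) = (q - 3)*(q + 2)*(q^3 + 3*q^2 - 4*q - 12) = (q - 3)*(q + 2)*(q + 3)*(q^2 - 4) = (q - 3)*(q - 2)*(q + 2)*(q + 3)*(q + 2)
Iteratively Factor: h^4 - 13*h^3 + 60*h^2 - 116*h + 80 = (h - 5)*(h^3 - 8*h^2 + 20*h - 16) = (h - 5)*(h - 4)*(h^2 - 4*h + 4) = (h - 5)*(h - 4)*(h - 2)*(h - 2)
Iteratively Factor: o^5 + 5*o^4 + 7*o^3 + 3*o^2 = (o + 1)*(o^4 + 4*o^3 + 3*o^2) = o*(o + 1)*(o^3 + 4*o^2 + 3*o) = o*(o + 1)^2*(o^2 + 3*o) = o*(o + 1)^2*(o + 3)*(o)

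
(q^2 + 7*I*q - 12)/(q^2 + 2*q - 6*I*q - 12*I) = (q^2 + 7*I*q - 12)/(q^2 + q*(2 - 6*I) - 12*I)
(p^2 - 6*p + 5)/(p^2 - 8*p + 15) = (p - 1)/(p - 3)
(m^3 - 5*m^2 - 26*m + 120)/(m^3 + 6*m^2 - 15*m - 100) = (m - 6)/(m + 5)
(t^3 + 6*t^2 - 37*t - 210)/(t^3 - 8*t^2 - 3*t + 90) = (t^2 + 12*t + 35)/(t^2 - 2*t - 15)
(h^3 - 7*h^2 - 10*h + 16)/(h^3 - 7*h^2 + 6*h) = (h^2 - 6*h - 16)/(h*(h - 6))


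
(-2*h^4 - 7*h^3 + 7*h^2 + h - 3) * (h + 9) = -2*h^5 - 25*h^4 - 56*h^3 + 64*h^2 + 6*h - 27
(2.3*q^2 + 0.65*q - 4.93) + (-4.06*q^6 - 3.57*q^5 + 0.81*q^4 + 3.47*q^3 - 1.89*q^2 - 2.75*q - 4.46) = -4.06*q^6 - 3.57*q^5 + 0.81*q^4 + 3.47*q^3 + 0.41*q^2 - 2.1*q - 9.39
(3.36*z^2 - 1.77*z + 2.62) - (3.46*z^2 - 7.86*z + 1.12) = -0.1*z^2 + 6.09*z + 1.5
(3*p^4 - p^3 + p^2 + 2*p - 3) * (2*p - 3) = 6*p^5 - 11*p^4 + 5*p^3 + p^2 - 12*p + 9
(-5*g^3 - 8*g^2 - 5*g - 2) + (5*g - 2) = -5*g^3 - 8*g^2 - 4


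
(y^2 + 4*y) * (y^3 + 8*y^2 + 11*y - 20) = y^5 + 12*y^4 + 43*y^3 + 24*y^2 - 80*y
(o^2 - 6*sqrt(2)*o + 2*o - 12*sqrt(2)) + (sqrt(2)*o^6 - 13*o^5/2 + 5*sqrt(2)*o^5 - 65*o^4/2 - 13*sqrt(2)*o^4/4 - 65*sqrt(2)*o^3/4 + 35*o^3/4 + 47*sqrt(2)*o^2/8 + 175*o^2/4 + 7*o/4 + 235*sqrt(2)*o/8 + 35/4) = sqrt(2)*o^6 - 13*o^5/2 + 5*sqrt(2)*o^5 - 65*o^4/2 - 13*sqrt(2)*o^4/4 - 65*sqrt(2)*o^3/4 + 35*o^3/4 + 47*sqrt(2)*o^2/8 + 179*o^2/4 + 15*o/4 + 187*sqrt(2)*o/8 - 12*sqrt(2) + 35/4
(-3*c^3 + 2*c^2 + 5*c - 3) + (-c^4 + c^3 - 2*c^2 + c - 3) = -c^4 - 2*c^3 + 6*c - 6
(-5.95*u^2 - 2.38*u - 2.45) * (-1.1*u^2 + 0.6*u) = 6.545*u^4 - 0.952*u^3 + 1.267*u^2 - 1.47*u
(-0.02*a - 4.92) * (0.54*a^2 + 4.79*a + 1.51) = -0.0108*a^3 - 2.7526*a^2 - 23.597*a - 7.4292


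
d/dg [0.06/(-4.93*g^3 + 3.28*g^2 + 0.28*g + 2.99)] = (0.8874*g^2 - 0.3936*g - 0.0168)/(-4.93*g^3 + 3.28*g^2 + 0.28*g + 2.99)^2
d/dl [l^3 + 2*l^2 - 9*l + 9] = 3*l^2 + 4*l - 9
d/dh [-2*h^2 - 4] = -4*h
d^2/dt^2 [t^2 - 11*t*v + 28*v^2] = 2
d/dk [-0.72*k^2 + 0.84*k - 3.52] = 0.84 - 1.44*k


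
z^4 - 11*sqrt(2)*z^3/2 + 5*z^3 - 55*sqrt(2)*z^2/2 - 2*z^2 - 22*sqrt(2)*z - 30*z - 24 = (z + 1)*(z + 4)*(z - 6*sqrt(2))*(z + sqrt(2)/2)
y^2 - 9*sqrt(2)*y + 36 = (y - 6*sqrt(2))*(y - 3*sqrt(2))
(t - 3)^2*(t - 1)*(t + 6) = t^4 - t^3 - 27*t^2 + 81*t - 54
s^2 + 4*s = s*(s + 4)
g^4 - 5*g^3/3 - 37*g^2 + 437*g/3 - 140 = (g - 4)*(g - 3)*(g - 5/3)*(g + 7)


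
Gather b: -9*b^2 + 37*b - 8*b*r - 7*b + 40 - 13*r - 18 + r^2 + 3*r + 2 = -9*b^2 + b*(30 - 8*r) + r^2 - 10*r + 24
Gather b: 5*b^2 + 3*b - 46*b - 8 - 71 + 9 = 5*b^2 - 43*b - 70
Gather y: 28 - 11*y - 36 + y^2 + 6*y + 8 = y^2 - 5*y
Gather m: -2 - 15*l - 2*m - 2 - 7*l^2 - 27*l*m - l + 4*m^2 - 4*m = -7*l^2 - 16*l + 4*m^2 + m*(-27*l - 6) - 4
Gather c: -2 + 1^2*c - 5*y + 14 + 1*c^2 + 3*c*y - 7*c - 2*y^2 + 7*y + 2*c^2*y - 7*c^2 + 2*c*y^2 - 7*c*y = c^2*(2*y - 6) + c*(2*y^2 - 4*y - 6) - 2*y^2 + 2*y + 12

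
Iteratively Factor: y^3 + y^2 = (y + 1)*(y^2) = y*(y + 1)*(y)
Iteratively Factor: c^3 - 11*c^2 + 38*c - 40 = (c - 2)*(c^2 - 9*c + 20) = (c - 4)*(c - 2)*(c - 5)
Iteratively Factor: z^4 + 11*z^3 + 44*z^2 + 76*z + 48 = (z + 4)*(z^3 + 7*z^2 + 16*z + 12) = (z + 3)*(z + 4)*(z^2 + 4*z + 4) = (z + 2)*(z + 3)*(z + 4)*(z + 2)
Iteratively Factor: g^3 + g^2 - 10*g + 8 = (g + 4)*(g^2 - 3*g + 2) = (g - 1)*(g + 4)*(g - 2)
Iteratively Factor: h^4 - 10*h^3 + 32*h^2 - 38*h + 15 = (h - 1)*(h^3 - 9*h^2 + 23*h - 15) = (h - 1)^2*(h^2 - 8*h + 15) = (h - 5)*(h - 1)^2*(h - 3)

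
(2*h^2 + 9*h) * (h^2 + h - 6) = 2*h^4 + 11*h^3 - 3*h^2 - 54*h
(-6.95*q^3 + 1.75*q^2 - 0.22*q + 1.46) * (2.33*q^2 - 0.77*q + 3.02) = -16.1935*q^5 + 9.429*q^4 - 22.8491*q^3 + 8.8562*q^2 - 1.7886*q + 4.4092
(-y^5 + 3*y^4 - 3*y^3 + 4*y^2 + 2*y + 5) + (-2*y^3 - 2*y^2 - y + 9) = -y^5 + 3*y^4 - 5*y^3 + 2*y^2 + y + 14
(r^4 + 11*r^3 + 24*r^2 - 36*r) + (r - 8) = r^4 + 11*r^3 + 24*r^2 - 35*r - 8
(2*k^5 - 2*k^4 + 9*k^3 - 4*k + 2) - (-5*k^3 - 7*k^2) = 2*k^5 - 2*k^4 + 14*k^3 + 7*k^2 - 4*k + 2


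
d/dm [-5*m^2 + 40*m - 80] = 40 - 10*m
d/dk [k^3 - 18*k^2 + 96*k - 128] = 3*k^2 - 36*k + 96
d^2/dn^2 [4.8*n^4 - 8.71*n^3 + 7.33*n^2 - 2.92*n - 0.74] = 57.6*n^2 - 52.26*n + 14.66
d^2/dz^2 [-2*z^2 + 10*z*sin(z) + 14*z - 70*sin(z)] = -10*z*sin(z) + 70*sin(z) + 20*cos(z) - 4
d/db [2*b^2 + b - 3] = 4*b + 1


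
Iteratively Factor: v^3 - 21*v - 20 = (v - 5)*(v^2 + 5*v + 4) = (v - 5)*(v + 1)*(v + 4)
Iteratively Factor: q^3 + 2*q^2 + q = (q + 1)*(q^2 + q) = (q + 1)^2*(q)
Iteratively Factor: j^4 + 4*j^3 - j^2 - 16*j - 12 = (j - 2)*(j^3 + 6*j^2 + 11*j + 6) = (j - 2)*(j + 1)*(j^2 + 5*j + 6) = (j - 2)*(j + 1)*(j + 2)*(j + 3)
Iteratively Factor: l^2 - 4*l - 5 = (l - 5)*(l + 1)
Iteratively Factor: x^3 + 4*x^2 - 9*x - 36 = (x - 3)*(x^2 + 7*x + 12) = (x - 3)*(x + 4)*(x + 3)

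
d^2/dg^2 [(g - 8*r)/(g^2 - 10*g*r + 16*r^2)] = 2/(g^3 - 6*g^2*r + 12*g*r^2 - 8*r^3)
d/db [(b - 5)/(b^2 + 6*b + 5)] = (b^2 + 6*b - 2*(b - 5)*(b + 3) + 5)/(b^2 + 6*b + 5)^2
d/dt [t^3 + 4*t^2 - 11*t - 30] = 3*t^2 + 8*t - 11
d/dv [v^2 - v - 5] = 2*v - 1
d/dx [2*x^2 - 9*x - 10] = 4*x - 9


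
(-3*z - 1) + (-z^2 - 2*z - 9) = -z^2 - 5*z - 10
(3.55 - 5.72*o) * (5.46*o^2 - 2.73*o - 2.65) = -31.2312*o^3 + 34.9986*o^2 + 5.4665*o - 9.4075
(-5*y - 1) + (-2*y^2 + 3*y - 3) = -2*y^2 - 2*y - 4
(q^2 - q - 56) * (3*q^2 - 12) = 3*q^4 - 3*q^3 - 180*q^2 + 12*q + 672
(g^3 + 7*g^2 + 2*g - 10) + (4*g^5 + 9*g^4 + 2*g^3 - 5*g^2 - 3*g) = 4*g^5 + 9*g^4 + 3*g^3 + 2*g^2 - g - 10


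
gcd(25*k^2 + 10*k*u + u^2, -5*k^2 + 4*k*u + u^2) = 5*k + u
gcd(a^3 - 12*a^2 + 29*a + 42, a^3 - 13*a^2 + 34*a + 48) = a^2 - 5*a - 6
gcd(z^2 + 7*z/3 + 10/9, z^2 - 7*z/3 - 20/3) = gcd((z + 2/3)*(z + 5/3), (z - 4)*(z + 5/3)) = z + 5/3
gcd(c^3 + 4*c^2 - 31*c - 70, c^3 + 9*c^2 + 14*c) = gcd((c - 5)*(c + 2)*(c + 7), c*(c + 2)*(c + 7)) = c^2 + 9*c + 14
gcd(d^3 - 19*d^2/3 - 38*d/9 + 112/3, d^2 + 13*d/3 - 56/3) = d - 8/3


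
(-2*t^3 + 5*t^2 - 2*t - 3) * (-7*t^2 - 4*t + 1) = 14*t^5 - 27*t^4 - 8*t^3 + 34*t^2 + 10*t - 3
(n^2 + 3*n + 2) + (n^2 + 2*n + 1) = 2*n^2 + 5*n + 3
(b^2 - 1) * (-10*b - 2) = -10*b^3 - 2*b^2 + 10*b + 2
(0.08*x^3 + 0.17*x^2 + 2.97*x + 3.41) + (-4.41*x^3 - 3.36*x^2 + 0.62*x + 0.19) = -4.33*x^3 - 3.19*x^2 + 3.59*x + 3.6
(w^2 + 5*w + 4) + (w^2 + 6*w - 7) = 2*w^2 + 11*w - 3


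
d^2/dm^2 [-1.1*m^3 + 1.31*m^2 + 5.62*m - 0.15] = 2.62 - 6.6*m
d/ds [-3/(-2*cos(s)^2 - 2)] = 6*sin(2*s)/(cos(2*s) + 3)^2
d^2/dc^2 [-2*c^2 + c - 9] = -4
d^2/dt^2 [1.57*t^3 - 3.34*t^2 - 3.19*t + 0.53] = 9.42*t - 6.68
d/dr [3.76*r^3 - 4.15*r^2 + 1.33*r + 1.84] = 11.28*r^2 - 8.3*r + 1.33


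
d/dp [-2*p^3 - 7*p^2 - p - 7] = -6*p^2 - 14*p - 1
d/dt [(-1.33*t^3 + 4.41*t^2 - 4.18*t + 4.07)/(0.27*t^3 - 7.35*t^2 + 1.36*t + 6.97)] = (8.5848*t^4 - 1.36040000000001*t^3 - 55.8324*t^2 + 121.3044*t - 34.6698)/(0.0729*t^6 - 3.969*t^5 + 54.7569*t^4 - 16.2282*t^3 - 100.6094*t^2 + 18.9584*t + 48.5809)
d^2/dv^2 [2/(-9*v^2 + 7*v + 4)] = 4*(-81*v^2 + 63*v + (18*v - 7)^2 + 36)/(-9*v^2 + 7*v + 4)^3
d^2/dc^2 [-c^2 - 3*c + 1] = -2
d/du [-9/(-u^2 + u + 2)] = 9*(1 - 2*u)/(-u^2 + u + 2)^2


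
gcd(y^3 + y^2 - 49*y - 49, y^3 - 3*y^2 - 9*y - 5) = y + 1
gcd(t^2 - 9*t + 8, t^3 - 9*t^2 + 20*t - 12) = t - 1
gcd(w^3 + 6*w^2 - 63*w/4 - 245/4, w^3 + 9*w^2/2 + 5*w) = w + 5/2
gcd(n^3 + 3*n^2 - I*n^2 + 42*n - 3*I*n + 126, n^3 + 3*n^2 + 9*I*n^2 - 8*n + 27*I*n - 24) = n + 3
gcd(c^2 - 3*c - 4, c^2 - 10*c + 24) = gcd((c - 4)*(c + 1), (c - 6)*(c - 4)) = c - 4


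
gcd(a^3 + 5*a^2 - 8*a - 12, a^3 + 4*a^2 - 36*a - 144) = a + 6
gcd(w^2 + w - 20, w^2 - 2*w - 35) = w + 5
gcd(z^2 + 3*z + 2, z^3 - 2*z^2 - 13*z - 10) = z^2 + 3*z + 2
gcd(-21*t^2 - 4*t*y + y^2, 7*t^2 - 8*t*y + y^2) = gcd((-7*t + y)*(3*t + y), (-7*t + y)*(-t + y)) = -7*t + y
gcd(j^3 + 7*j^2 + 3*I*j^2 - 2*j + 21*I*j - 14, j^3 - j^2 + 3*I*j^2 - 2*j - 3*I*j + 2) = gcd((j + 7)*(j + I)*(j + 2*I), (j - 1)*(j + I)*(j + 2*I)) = j^2 + 3*I*j - 2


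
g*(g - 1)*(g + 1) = g^3 - g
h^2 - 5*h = h*(h - 5)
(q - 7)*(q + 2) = q^2 - 5*q - 14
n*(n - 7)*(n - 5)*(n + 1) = n^4 - 11*n^3 + 23*n^2 + 35*n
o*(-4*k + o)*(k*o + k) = -4*k^2*o^2 - 4*k^2*o + k*o^3 + k*o^2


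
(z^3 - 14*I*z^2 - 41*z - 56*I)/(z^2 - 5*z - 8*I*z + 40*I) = (z^2 - 6*I*z + 7)/(z - 5)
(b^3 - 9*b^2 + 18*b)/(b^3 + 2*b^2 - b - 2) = b*(b^2 - 9*b + 18)/(b^3 + 2*b^2 - b - 2)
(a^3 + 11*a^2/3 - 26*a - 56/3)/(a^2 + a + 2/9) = 3*(a^2 + 3*a - 28)/(3*a + 1)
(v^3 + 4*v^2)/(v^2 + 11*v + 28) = v^2/(v + 7)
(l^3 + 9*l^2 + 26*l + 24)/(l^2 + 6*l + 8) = l + 3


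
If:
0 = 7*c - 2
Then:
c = 2/7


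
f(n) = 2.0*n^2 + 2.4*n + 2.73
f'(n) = 4.0*n + 2.4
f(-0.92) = 2.21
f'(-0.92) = -1.28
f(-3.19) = 15.43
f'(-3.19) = -10.36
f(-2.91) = 12.68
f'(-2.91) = -9.24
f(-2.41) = 8.56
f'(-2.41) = -7.24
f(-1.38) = 3.23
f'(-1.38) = -3.12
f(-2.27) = 7.59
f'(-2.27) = -6.68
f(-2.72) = 11.00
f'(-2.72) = -8.48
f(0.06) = 2.88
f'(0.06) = 2.64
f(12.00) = 319.53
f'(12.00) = 50.40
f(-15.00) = 416.73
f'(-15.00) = -57.60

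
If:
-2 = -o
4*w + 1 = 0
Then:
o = 2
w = -1/4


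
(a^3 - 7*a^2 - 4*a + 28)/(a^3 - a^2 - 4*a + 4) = (a - 7)/(a - 1)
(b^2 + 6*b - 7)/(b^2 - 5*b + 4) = (b + 7)/(b - 4)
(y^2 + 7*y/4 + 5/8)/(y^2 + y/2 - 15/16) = 2*(2*y + 1)/(4*y - 3)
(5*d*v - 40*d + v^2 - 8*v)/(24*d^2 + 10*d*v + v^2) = (5*d*v - 40*d + v^2 - 8*v)/(24*d^2 + 10*d*v + v^2)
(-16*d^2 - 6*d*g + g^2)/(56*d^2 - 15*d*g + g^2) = (-2*d - g)/(7*d - g)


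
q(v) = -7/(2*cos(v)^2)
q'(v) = -7*sin(v)/cos(v)^3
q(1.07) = -15.18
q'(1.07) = -55.48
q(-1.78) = -81.15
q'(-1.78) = -764.42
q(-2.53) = -5.22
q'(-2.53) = -7.32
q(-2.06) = -15.85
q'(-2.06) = -59.54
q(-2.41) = -6.32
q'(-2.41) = -11.35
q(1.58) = -41319.77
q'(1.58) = 8978720.87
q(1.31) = -52.64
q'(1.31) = -394.51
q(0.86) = -8.22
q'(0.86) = -19.10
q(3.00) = -3.57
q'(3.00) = 1.02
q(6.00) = -3.80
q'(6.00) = 2.21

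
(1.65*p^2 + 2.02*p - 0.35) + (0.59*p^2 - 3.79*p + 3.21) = 2.24*p^2 - 1.77*p + 2.86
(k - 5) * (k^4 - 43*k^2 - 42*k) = k^5 - 5*k^4 - 43*k^3 + 173*k^2 + 210*k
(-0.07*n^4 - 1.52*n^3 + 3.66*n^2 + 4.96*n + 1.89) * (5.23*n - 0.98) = -0.3661*n^5 - 7.881*n^4 + 20.6314*n^3 + 22.354*n^2 + 5.0239*n - 1.8522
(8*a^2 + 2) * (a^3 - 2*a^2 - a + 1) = 8*a^5 - 16*a^4 - 6*a^3 + 4*a^2 - 2*a + 2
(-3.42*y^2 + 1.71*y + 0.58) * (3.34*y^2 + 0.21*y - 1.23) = -11.4228*y^4 + 4.9932*y^3 + 6.5029*y^2 - 1.9815*y - 0.7134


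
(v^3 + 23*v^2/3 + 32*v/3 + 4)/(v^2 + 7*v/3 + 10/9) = 3*(v^2 + 7*v + 6)/(3*v + 5)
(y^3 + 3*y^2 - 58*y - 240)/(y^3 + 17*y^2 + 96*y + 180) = (y - 8)/(y + 6)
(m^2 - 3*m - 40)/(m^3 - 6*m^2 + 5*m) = (m^2 - 3*m - 40)/(m*(m^2 - 6*m + 5))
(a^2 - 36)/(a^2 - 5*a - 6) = (a + 6)/(a + 1)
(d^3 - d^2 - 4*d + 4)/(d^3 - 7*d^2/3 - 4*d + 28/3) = 3*(d - 1)/(3*d - 7)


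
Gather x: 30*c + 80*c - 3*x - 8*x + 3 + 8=110*c - 11*x + 11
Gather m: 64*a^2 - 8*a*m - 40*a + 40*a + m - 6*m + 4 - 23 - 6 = 64*a^2 + m*(-8*a - 5) - 25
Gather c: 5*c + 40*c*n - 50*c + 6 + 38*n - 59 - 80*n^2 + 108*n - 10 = c*(40*n - 45) - 80*n^2 + 146*n - 63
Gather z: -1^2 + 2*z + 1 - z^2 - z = -z^2 + z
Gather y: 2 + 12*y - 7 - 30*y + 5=-18*y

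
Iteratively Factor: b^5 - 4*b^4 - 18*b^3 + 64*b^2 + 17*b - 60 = (b + 4)*(b^4 - 8*b^3 + 14*b^2 + 8*b - 15) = (b - 3)*(b + 4)*(b^3 - 5*b^2 - b + 5) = (b - 3)*(b - 1)*(b + 4)*(b^2 - 4*b - 5) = (b - 3)*(b - 1)*(b + 1)*(b + 4)*(b - 5)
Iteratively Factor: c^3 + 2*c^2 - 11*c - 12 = (c - 3)*(c^2 + 5*c + 4) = (c - 3)*(c + 1)*(c + 4)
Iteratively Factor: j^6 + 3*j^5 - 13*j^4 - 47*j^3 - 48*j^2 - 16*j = (j + 4)*(j^5 - j^4 - 9*j^3 - 11*j^2 - 4*j) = (j + 1)*(j + 4)*(j^4 - 2*j^3 - 7*j^2 - 4*j) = j*(j + 1)*(j + 4)*(j^3 - 2*j^2 - 7*j - 4) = j*(j + 1)^2*(j + 4)*(j^2 - 3*j - 4) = j*(j + 1)^3*(j + 4)*(j - 4)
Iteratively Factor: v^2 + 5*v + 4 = (v + 1)*(v + 4)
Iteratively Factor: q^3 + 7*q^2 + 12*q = (q)*(q^2 + 7*q + 12) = q*(q + 4)*(q + 3)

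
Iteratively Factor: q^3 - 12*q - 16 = (q + 2)*(q^2 - 2*q - 8) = (q + 2)^2*(q - 4)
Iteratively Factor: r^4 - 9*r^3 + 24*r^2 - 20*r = (r - 2)*(r^3 - 7*r^2 + 10*r) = (r - 5)*(r - 2)*(r^2 - 2*r) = (r - 5)*(r - 2)^2*(r)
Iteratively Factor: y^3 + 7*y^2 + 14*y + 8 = (y + 4)*(y^2 + 3*y + 2) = (y + 2)*(y + 4)*(y + 1)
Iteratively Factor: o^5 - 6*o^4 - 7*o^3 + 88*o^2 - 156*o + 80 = (o - 2)*(o^4 - 4*o^3 - 15*o^2 + 58*o - 40) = (o - 2)*(o - 1)*(o^3 - 3*o^2 - 18*o + 40) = (o - 2)*(o - 1)*(o + 4)*(o^2 - 7*o + 10) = (o - 5)*(o - 2)*(o - 1)*(o + 4)*(o - 2)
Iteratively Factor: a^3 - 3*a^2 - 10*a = (a - 5)*(a^2 + 2*a) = a*(a - 5)*(a + 2)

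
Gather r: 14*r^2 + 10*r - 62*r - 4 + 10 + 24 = 14*r^2 - 52*r + 30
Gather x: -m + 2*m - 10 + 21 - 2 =m + 9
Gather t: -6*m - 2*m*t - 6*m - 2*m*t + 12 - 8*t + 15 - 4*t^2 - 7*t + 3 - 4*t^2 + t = -12*m - 8*t^2 + t*(-4*m - 14) + 30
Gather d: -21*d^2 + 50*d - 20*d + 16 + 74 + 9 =-21*d^2 + 30*d + 99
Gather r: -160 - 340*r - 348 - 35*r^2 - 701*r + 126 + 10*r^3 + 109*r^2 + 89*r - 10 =10*r^3 + 74*r^2 - 952*r - 392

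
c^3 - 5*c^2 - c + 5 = (c - 5)*(c - 1)*(c + 1)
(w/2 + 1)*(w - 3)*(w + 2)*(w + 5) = w^4/2 + 3*w^3 - 3*w^2/2 - 26*w - 30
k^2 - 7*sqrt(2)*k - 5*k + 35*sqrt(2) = (k - 5)*(k - 7*sqrt(2))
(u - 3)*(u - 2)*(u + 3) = u^3 - 2*u^2 - 9*u + 18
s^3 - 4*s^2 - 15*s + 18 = (s - 6)*(s - 1)*(s + 3)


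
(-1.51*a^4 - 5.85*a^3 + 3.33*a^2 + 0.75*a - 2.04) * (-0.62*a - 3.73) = 0.9362*a^5 + 9.2593*a^4 + 19.7559*a^3 - 12.8859*a^2 - 1.5327*a + 7.6092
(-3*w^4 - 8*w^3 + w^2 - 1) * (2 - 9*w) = 27*w^5 + 66*w^4 - 25*w^3 + 2*w^2 + 9*w - 2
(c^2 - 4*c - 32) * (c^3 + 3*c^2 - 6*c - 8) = c^5 - c^4 - 50*c^3 - 80*c^2 + 224*c + 256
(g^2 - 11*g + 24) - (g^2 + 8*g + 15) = 9 - 19*g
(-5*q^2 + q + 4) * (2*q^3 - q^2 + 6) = -10*q^5 + 7*q^4 + 7*q^3 - 34*q^2 + 6*q + 24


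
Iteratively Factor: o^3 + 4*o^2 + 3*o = (o)*(o^2 + 4*o + 3) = o*(o + 3)*(o + 1)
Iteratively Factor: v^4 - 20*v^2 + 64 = (v - 4)*(v^3 + 4*v^2 - 4*v - 16) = (v - 4)*(v + 2)*(v^2 + 2*v - 8) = (v - 4)*(v - 2)*(v + 2)*(v + 4)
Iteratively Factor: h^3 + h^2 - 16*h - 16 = (h - 4)*(h^2 + 5*h + 4) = (h - 4)*(h + 4)*(h + 1)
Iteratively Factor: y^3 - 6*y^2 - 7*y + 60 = (y - 5)*(y^2 - y - 12) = (y - 5)*(y + 3)*(y - 4)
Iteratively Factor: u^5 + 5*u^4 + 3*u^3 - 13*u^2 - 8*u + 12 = (u - 1)*(u^4 + 6*u^3 + 9*u^2 - 4*u - 12) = (u - 1)*(u + 2)*(u^3 + 4*u^2 + u - 6) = (u - 1)^2*(u + 2)*(u^2 + 5*u + 6) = (u - 1)^2*(u + 2)^2*(u + 3)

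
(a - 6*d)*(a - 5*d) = a^2 - 11*a*d + 30*d^2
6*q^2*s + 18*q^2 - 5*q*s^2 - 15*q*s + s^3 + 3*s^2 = (-3*q + s)*(-2*q + s)*(s + 3)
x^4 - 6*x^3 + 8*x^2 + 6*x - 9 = (x - 3)^2*(x - 1)*(x + 1)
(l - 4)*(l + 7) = l^2 + 3*l - 28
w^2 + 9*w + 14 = (w + 2)*(w + 7)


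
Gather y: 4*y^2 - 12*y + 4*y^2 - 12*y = 8*y^2 - 24*y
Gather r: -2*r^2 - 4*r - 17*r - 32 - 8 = -2*r^2 - 21*r - 40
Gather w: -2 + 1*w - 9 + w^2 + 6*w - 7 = w^2 + 7*w - 18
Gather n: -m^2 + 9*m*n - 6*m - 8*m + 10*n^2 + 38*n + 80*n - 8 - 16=-m^2 - 14*m + 10*n^2 + n*(9*m + 118) - 24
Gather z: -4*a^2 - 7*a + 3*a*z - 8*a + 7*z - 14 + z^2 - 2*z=-4*a^2 - 15*a + z^2 + z*(3*a + 5) - 14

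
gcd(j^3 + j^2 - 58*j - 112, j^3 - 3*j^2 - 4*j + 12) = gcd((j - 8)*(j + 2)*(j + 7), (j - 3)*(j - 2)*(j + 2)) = j + 2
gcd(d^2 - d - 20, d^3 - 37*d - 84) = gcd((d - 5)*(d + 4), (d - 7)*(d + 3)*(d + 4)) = d + 4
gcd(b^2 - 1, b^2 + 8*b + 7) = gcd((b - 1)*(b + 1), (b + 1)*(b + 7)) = b + 1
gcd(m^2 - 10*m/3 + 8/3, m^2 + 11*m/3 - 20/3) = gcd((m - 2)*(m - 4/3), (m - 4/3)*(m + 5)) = m - 4/3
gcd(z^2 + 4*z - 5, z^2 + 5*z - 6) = z - 1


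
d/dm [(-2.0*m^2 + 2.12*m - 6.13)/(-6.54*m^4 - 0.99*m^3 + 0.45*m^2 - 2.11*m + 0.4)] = (-26.16*m^5 + 39.6144*m^4 - 156.1632*m^3 - 14.9401*m^2 + 3.917*m - 12.0863)/(42.7716*m^8 + 12.9492*m^7 - 4.9059*m^6 + 26.7078*m^5 - 0.851700000000001*m^4 - 2.691*m^3 + 4.8121*m^2 - 1.688*m + 0.16)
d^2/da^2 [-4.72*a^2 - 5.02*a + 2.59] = -9.44000000000000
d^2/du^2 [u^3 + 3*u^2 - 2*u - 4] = 6*u + 6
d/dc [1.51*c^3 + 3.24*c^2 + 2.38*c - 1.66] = 4.53*c^2 + 6.48*c + 2.38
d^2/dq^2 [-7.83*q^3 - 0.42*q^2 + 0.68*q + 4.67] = -46.98*q - 0.84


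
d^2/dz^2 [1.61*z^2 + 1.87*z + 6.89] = 3.22000000000000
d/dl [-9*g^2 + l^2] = 2*l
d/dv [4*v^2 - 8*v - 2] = 8*v - 8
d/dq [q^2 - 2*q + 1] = 2*q - 2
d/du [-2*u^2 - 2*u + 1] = -4*u - 2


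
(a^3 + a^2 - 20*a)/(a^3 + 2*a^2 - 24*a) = (a + 5)/(a + 6)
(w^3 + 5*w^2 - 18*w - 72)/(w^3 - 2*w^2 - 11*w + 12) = (w + 6)/(w - 1)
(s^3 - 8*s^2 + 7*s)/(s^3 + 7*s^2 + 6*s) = (s^2 - 8*s + 7)/(s^2 + 7*s + 6)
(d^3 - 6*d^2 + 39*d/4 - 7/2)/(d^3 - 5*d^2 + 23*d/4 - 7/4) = (d - 2)/(d - 1)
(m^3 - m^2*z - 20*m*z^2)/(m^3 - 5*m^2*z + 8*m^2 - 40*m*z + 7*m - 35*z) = m*(m + 4*z)/(m^2 + 8*m + 7)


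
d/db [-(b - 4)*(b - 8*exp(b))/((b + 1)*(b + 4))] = (8*b^3*exp(b) - 9*b^2 - 64*b*exp(b) - 8*b + 64*exp(b) + 16)/(b^4 + 10*b^3 + 33*b^2 + 40*b + 16)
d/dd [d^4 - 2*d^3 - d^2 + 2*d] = 4*d^3 - 6*d^2 - 2*d + 2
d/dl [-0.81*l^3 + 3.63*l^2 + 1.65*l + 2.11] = -2.43*l^2 + 7.26*l + 1.65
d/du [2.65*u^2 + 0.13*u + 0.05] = 5.3*u + 0.13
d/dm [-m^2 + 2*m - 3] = 2 - 2*m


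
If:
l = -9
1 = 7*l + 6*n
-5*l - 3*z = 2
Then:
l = -9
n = 32/3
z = 43/3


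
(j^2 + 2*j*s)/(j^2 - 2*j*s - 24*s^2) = j*(-j - 2*s)/(-j^2 + 2*j*s + 24*s^2)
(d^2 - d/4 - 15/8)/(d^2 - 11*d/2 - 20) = (-8*d^2 + 2*d + 15)/(4*(-2*d^2 + 11*d + 40))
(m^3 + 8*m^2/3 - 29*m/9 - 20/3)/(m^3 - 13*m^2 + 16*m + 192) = (m^2 - m/3 - 20/9)/(m^2 - 16*m + 64)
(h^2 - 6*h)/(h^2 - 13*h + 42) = h/(h - 7)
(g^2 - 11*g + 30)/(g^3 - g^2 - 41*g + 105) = (g - 6)/(g^2 + 4*g - 21)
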